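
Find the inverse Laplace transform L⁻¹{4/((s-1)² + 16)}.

Using frequency shift, L⁻¹{4/((s-1)² + 16)} = e^t·sin(4t)

Final answer: e^t·sin(4t)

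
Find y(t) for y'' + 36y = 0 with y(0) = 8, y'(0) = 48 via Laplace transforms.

L{y''} + 36L{y} = 0. s²Y - 8s - 48 + 36Y = 0. Y(s² + 36) = 8s + 48. Y = (8s + 48)/(s² + 36). Inverting: y(t) = 8cos(6t) + 8sin(6t)

Final answer: y(t) = 8cos(6t) + 8sin(6t)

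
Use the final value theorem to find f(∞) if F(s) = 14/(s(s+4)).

f(∞) = lim_{s→0} s·14/(s(s+4)) = lim_{s→0} 14/(s+4) = 14/4 = 7/2

Final answer: 7/2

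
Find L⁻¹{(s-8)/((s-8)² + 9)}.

Using frequency shift: L⁻¹{(s-a)/((s-a)² + b²)} = e^(at)cos(bt). Here a=8, b=3

Final answer: e^(8t)·cos(3t)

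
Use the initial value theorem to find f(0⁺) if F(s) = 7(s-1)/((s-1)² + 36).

f(0⁺) = lim_{s→∞} sF(s) = lim_{s→∞} 7s(s-1)/((s-1)² + 36) = 7

Final answer: 7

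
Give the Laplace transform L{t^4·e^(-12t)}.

L{t^n·e^(at)} = n!/(s-a)^(n+1), so L{t^4·e^(-12t)} = 24/(s+12)^5

Final answer: 24/(s+12)^5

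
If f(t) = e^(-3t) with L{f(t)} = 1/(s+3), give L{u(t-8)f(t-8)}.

Time shift theorem: L{u(t-a)f(t-a)} = e^(-as)F(s). Here a=8, F(s) = 1/(s+3), so L{u(t-8)f(t-8)} = e^(-8s)·1/(s+3)

Final answer: e^(-8s)·1/(s+3)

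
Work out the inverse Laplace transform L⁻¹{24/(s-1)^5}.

L⁻¹{n!/(s-a)^(n+1)} = t^n·e^(at), so L⁻¹{24/(s-1)^5} = t^4·e^t

Final answer: t^4·e^t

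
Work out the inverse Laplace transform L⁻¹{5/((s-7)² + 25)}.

Using frequency shift, L⁻¹{5/((s-7)² + 25)} = e^(7t)·sin(5t)

Final answer: e^(7t)·sin(5t)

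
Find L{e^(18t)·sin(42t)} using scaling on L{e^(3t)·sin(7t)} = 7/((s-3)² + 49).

Scaling with a=6: L{e^(18t)·sin(42t)} = (1/6) · 7/((s/6-3)² + 49). Simplifying: 42/((s-18)² + 1764)

Final answer: 42/((s-18)² + 1764)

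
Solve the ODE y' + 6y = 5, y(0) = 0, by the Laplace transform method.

sY + 6Y = 5/s. Y = 5/(s(s+6)). Partial fractions: Y = 5/6/s - 5/6/(s+6)

Final answer: y(t) = 5/6(1 - e^(-6t))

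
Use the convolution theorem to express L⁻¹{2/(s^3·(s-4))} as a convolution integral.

2/(s^3·(s-4)) = (2/s^3)·(1/(s-4)) = L{t^2}·L{e^(4t)}. So f(t) = t^2*e^(4t) = ∫₀ᵗ τ^2·e^(4(t-τ)) dτ

Final answer: ∫₀ᵗ τ^2·e^(4(t-τ)) dτ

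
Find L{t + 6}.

L{t + 6} = L{t} + 6·L{1} = 1/s² + 6/s

Final answer: 1/s² + 6/s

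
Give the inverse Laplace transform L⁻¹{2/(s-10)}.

L⁻¹{1/(s-a)} = e^(at), so L⁻¹{1/(s-10)} = e^(10t), and L⁻¹{2/(s-10)} = 2·e^(10t)

Final answer: 2·e^(10t)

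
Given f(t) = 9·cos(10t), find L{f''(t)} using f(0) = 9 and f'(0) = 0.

F(s) = 9s/(s² + 100). L{f''(t)} = s²F(s) - sf(0) - f'(0) = 9s³/(s² + 100) - 9s = (9s³ - 9s(s² + 100))/(s² + 100) = -900s/(s² + 100)

Final answer: -900s/(s² + 100)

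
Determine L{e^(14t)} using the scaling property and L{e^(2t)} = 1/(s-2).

Using L{f(at)} = (1/a)F(s/a) with a=7 and f(t) = e^(2t): L{e^(14t)} = (1/7) · 1/((s/7)-2) = (1/7) · 7/(s-14) = 1/(s-14)

Final answer: 1/(s-14)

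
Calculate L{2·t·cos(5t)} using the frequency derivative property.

L{cos(5t)} = s/(s² + 25). Derivative: d/ds[s/(s² + 25)] = [(s² + 25) - s·2s]/(s² + 25)² = (25 - s²)/(s² + 25)². So L{t·cos(5t)} = -F'(s) = (s² - 25)/(s² + 25)². Then L{2·t·cos(5t)} = 2·(s² - 25)/(s² + 25)²

Final answer: 2·(s² - 25)/(s² + 25)²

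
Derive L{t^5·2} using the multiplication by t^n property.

L{2} = 2/s. d^1/ds^1[1/s] = -1/s². d^2/ds^2[1/s] = 2/s^3. d^3/ds^3[1/s] = -6/s^4. d^4/ds^4[1/s] = 24/s^5. d^5/ds^5[1/s] = -120/s^6. So L{t^5} = (-1)^{5}·-120/s^6 = 120/s^6. Then L{t^5·2} = 2·120/s^6 = 240/s^6

Final answer: 240/s^6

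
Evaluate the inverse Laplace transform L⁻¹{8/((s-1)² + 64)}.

Using frequency shift, L⁻¹{8/((s-1)² + 64)} = e^t·sin(8t)

Final answer: e^t·sin(8t)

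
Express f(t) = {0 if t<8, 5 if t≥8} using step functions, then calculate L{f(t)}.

f(t) = 5·u(t-8). L{u(t-8)} = e^(-8s)/s, so L{f(t)} = 5·e^(-8s)/s

Final answer: 5·e^(-8s)/s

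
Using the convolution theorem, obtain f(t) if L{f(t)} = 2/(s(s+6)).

2/(s(s+6)) = (2/s)·(1/(s+6)) = L{2}·L{e^(-6t)}. By convolution, f(t) = 2*e^(-6t) = ∫₀ᵗ 2·e^(-6τ) dτ = 2·(1 - e^(-6t))/6

Final answer: 2·(1 - e^(-6t))/6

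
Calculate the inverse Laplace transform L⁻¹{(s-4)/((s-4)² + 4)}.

Using frequency shift, L⁻¹{(s-4)/((s-4)² + 4)} = e^(4t)·cos(2t)

Final answer: e^(4t)·cos(2t)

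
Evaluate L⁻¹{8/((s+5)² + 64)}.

Form: b/((s-a)² + b²) → e^(at)sin(bt). With a=-5, b=8

Final answer: e^(-5t)·sin(8t)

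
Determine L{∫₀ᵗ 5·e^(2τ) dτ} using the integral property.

L{∫₀ᵗ f(τ)dτ} = F(s)/s with F(s) = 5/(s-2), so L{∫₀ᵗ 5·e^(2τ) dτ} = 5/(s(s-2))

Final answer: 5/(s(s-2))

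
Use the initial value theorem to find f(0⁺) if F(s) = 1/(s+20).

f(0⁺) = lim_{s→∞} s·1/(s+20) = lim_{s→∞} s/(s+20) = 1

Final answer: 1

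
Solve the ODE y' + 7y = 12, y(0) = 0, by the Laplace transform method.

sY + 7Y = 12/s. Y = 12/(s(s+7)). Partial fractions: Y = 12/7/s - 12/7/(s+7)

Final answer: y(t) = 12/7(1 - e^(-7t))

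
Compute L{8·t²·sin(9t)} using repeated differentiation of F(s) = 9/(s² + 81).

F(s) = 9/(s² + 81). F'(s) = -18s/(s² + 81)². F''(s) = -18(81 - 3s²)/(s² + 81)³ = (54s² - 1458)/(s² + 81)³. So L{t²·sin(9t)} = (-1)² F''(s) = (54s² - 1458)/(s² + 81)³. Then L{8·t²·sin(9t)} = 8·(54s² - 1458)/(s² + 81)³ = (432s² - 11664)/(s² + 81)³

Final answer: (432s² - 11664)/(s² + 81)³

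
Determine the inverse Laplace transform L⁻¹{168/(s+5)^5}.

L⁻¹{n!/(s-a)^(n+1)} = t^n·e^(at) with n=4, a=-5. So L⁻¹{24/(s+5)^5} = t^4·e^(-5t), and L⁻¹{168/(s+5)^5} = (168/24)·t^4·e^(-5t) = 7·t^4·e^(-5t)

Final answer: 7·t^4·e^(-5t)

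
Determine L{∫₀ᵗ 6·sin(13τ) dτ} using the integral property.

L{∫₀ᵗ f(τ)dτ} = F(s)/s with F(s) = 78/(s² + 169), so the result is (78/(s² + 169))/s = 78/(s(s² + 169))

Final answer: 78/(s(s² + 169))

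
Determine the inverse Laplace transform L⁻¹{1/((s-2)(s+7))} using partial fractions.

Decompose: A/(s-2) + B/(s+7). A = 1/9, B = -1/9. f(t) = (e^(2t) - e^(-7t))/9

Final answer: (e^(2t) - e^(-7t))/9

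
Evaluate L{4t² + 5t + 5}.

L{4t² + 5t + 5} = 4·2/s³ + 5/s² + 5/s = 8/s³ + 5/s² + 5/s

Final answer: 8/s³ + 5/s² + 5/s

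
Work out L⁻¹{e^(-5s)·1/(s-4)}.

L⁻¹{1/(s-4)} = e^(4t). By the time shift theorem, L⁻¹{e^(-as)F(s)} = u(t-a)f(t-a) with a=5, so L⁻¹{e^(-5s)·1/(s-4)} = u(t-5)·e^(4(t-5))

Final answer: u(t-5)·e^(4(t-5))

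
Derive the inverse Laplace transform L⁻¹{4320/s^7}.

L⁻¹{n!/s^(n+1)} = t^n with n=6. So L⁻¹{720/s^7} = t^6, and L⁻¹{4320/s^7} = (4320/720)·t^6 = 6·t^6

Final answer: 6·t^6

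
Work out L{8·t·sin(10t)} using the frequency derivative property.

L{sin(10t)} = 10/(s² + 100). By L{t·f(t)} = -F'(s): -d/ds[10/(s² + 100)] = -(10)·(-2s)/(s² + 100)² = 20s/(s² + 100)². Then L{8·t·sin(10t)} = 8·20s/(s² + 100)² = 160s/(s² + 100)²

Final answer: 160s/(s² + 100)²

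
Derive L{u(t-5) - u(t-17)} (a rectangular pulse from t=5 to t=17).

L{u(t-a)} = e^(-as)/s. L{u(t-5) - u(t-17)} = (e^(-5s) - e^(-17s))/s

Final answer: (e^(-5s) - e^(-17s))/s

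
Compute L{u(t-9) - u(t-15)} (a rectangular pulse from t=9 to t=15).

L{u(t-a)} = e^(-as)/s. L{u(t-9) - u(t-15)} = (e^(-9s) - e^(-15s))/s

Final answer: (e^(-9s) - e^(-15s))/s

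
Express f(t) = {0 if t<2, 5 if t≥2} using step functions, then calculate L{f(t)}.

f(t) = 5·u(t-2). L{u(t-2)} = e^(-2s)/s, so L{f(t)} = 5·e^(-2s)/s

Final answer: 5·e^(-2s)/s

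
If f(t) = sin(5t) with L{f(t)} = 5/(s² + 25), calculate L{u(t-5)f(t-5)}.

Time shift theorem: L{u(t-a)f(t-a)} = e^(-as)F(s). Here a=5, F(s) = 5/(s² + 25), so L{u(t-5)f(t-5)} = e^(-5s)·5/(s² + 25)

Final answer: e^(-5s)·5/(s² + 25)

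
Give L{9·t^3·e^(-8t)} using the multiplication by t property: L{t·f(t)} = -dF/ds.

Using L{t^n·e^(at)} = n!/(s-a)^(n+1), L{t^3·e^(-8t)} = 6/(s+8)^4, so L{9·t^3·e^(-8t)} = 9·6/(s+8)^4 = 54/(s+8)^4

Final answer: 54/(s+8)^4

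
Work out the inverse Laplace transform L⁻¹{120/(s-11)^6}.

L⁻¹{n!/(s-a)^(n+1)} = t^n·e^(at), so L⁻¹{120/(s-11)^6} = t^5·e^(11t)

Final answer: t^5·e^(11t)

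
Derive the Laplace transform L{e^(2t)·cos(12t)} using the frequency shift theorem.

Frequency shift: L{e^(at)f(t)} = F(s-a). L{e^(2t)·cos(12t)} = (s-2)/((s-2)² + 144)

Final answer: (s-2)/((s-2)² + 144)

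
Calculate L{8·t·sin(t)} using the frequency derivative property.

L{sin(t)} = 1/(s² + 1). By L{t·f(t)} = -F'(s): -d/ds[1/(s² + 1)] = -(1)·(-2s)/(s² + 1)² = 2s/(s² + 1)². Then L{8·t·sin(t)} = 8·2s/(s² + 1)² = 16s/(s² + 1)²

Final answer: 16s/(s² + 1)²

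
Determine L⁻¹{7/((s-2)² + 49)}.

Form: b/((s-a)² + b²) → e^(at)sin(bt). With a=2, b=7

Final answer: e^(2t)·sin(7t)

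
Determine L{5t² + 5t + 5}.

L{5t² + 5t + 5} = 5·2/s³ + 5/s² + 5/s = 10/s³ + 5/s² + 5/s

Final answer: 10/s³ + 5/s² + 5/s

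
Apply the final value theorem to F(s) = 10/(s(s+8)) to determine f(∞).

f(∞) = lim_{s→0} s·10/(s(s+8)) = lim_{s→0} 10/(s+8) = 10/8 = 5/4

Final answer: 5/4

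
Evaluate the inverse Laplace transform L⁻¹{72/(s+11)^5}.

L⁻¹{n!/(s-a)^(n+1)} = t^n·e^(at) with n=4, a=-11. So L⁻¹{24/(s+11)^5} = t^4·e^(-11t), and L⁻¹{72/(s+11)^5} = (72/24)·t^4·e^(-11t) = 3·t^4·e^(-11t)

Final answer: 3·t^4·e^(-11t)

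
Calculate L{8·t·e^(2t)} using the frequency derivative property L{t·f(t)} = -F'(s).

L{e^(2t)} = 1/(s-2). By frequency derivative: L{t·e^(2t)} = -d/ds[1/(s-2)] = -(-1)/(s-2)² = 1/(s-2)². Then L{8·t·e^(2t)} = 8·1/(s-2)² = 8/(s-2)²

Final answer: 8/(s-2)²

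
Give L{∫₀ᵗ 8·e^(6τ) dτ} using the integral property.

L{∫₀ᵗ f(τ)dτ} = F(s)/s with F(s) = 8/(s-6), so L{∫₀ᵗ 8·e^(6τ) dτ} = 8/(s(s-6))

Final answer: 8/(s(s-6))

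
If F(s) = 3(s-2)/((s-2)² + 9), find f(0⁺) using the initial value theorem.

f(0⁺) = lim_{s→∞} sF(s) = lim_{s→∞} 3s(s-2)/((s-2)² + 9) = 3

Final answer: 3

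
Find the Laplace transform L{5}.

L{5} = 5 · L{1} = 5/s

Final answer: 5/s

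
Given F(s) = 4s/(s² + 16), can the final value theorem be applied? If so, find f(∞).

The final value theorem requires all poles of sF(s) in the left half-plane. sF(s) = 4s²/(s² + 16) has poles at s = ±4i (imaginary axis). Theorem does NOT apply (oscillatory system).

Final answer: Not applicable (oscillatory)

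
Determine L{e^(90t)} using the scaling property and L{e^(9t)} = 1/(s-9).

Using L{f(at)} = (1/a)F(s/a) with a=10 and f(t) = e^(9t): L{e^(90t)} = (1/10) · 1/((s/10)-9) = (1/10) · 10/(s-90) = 1/(s-90)

Final answer: 1/(s-90)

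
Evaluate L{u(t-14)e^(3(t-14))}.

u(t-a)f(t-a) with f(t)=e^(3t). L{e^(3t)} = 1/(s-3). By time shift: e^(-14s)/(s-3)

Final answer: e^(-14s)/(s-3)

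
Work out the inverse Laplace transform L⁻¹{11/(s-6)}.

L⁻¹{1/(s-a)} = e^(at), so L⁻¹{1/(s-6)} = e^(6t), and L⁻¹{11/(s-6)} = 11·e^(6t)

Final answer: 11·e^(6t)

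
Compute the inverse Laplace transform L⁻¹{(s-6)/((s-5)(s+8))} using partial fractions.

Using partial fractions, f(t) = (-e^(5t) + 14e^(-8t))/13

Final answer: (-e^(5t) + 14e^(-8t))/13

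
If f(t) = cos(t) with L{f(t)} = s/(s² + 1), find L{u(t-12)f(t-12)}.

Time shift theorem: L{u(t-a)f(t-a)} = e^(-as)F(s). Here a=12, F(s) = s/(s² + 1), so L{u(t-12)f(t-12)} = e^(-12s)·s/(s² + 1)

Final answer: e^(-12s)·s/(s² + 1)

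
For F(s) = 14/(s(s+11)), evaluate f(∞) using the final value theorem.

f(∞) = lim_{s→0} s·14/(s(s+11)) = lim_{s→0} 14/(s+11) = 14/11 = 14/11

Final answer: 14/11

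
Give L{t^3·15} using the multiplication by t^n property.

L{15} = 15/s. d^1/ds^1[1/s] = -1/s². d^2/ds^2[1/s] = 2/s^3. d^3/ds^3[1/s] = -6/s^4. So L{t^3} = (-1)^{3}·-6/s^4 = 6/s^4. Then L{t^3·15} = 15·6/s^4 = 90/s^4

Final answer: 90/s^4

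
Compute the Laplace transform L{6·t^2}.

L{t^n} = n!/s^(n+1), so L{t^2} = 2/s^3. Then L{6·t^2} = 6·2/s^3 = 12/s^3

Final answer: 12/s^3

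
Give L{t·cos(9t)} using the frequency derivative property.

L{cos(9t)} = s/(s² + 81). Derivative: d/ds[s/(s² + 81)] = [(s² + 81) - s·2s]/(s² + 81)² = (81 - s²)/(s² + 81)². So L{t·cos(9t)} = -F'(s) = (s² - 81)/(s² + 81)²

Final answer: (s² - 81)/(s² + 81)²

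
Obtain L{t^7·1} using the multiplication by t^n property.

L{1} = 1/s. d^1/ds^1[1/s] = -1/s². d^2/ds^2[1/s] = 2/s^3. d^3/ds^3[1/s] = -6/s^4. d^4/ds^4[1/s] = 24/s^5. d^5/ds^5[1/s] = -120/s^6. d^6/ds^6[1/s] = 720/s^7. d^7/ds^7[1/s] = -5040/s^8. So L{t^7} = (-1)^{7}·-5040/s^8 = 5040/s^8

Final answer: 5040/s^8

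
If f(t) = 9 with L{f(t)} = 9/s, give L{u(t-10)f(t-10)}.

Time shift theorem: L{u(t-a)f(t-a)} = e^(-as)F(s). Here a=10, F(s) = 9/s, so L{u(t-10)f(t-10)} = e^(-10s)·9/s

Final answer: e^(-10s)·9/s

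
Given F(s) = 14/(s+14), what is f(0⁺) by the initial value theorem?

f(0⁺) = lim_{s→∞} s·14/(s+14) = lim_{s→∞} 14s/(s+14) = 14

Final answer: 14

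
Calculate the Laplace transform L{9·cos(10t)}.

L{cos(ωt)} = s/(s² + ω²), so L{cos(10t)} = s/(s² + 100). Then L{9·cos(10t)} = 9·s/(s² + 100) = 9s/(s² + 100)

Final answer: 9s/(s² + 100)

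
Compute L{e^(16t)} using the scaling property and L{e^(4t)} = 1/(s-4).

Using L{f(at)} = (1/a)F(s/a) with a=4 and f(t) = e^(4t): L{e^(16t)} = (1/4) · 1/((s/4)-4) = (1/4) · 4/(s-16) = 1/(s-16)

Final answer: 1/(s-16)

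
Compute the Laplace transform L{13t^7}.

L{13t^7} = 13 · L{t^7} = 13 · 5040/s^8 = 65520/s^8

Final answer: 65520/s^8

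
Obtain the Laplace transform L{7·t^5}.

L{t^n} = n!/s^(n+1), so L{t^5} = 120/s^6. Then L{7·t^5} = 7·120/s^6 = 840/s^6

Final answer: 840/s^6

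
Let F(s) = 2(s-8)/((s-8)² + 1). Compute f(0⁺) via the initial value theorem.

f(0⁺) = lim_{s→∞} sF(s) = lim_{s→∞} 2s(s-8)/((s-8)² + 1) = 2

Final answer: 2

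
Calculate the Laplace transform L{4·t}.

L{t^n} = n!/s^(n+1), so L{t} = 1/s^2. Then L{4·t} = 4·1/s^2 = 4/s^2

Final answer: 4/s^2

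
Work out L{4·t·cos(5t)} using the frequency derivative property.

L{cos(5t)} = s/(s² + 25). Derivative: d/ds[s/(s² + 25)] = [(s² + 25) - s·2s]/(s² + 25)² = (25 - s²)/(s² + 25)². So L{t·cos(5t)} = -F'(s) = (s² - 25)/(s² + 25)². Then L{4·t·cos(5t)} = 4·(s² - 25)/(s² + 25)²

Final answer: 4·(s² - 25)/(s² + 25)²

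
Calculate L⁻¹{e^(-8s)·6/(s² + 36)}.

L⁻¹{6/(s² + 36)} = sin(6t). By the time shift theorem, L⁻¹{e^(-as)F(s)} = u(t-a)f(t-a) with a=8, so L⁻¹{e^(-8s)·6/(s² + 36)} = u(t-8)·sin(6(t-8))

Final answer: u(t-8)·sin(6(t-8))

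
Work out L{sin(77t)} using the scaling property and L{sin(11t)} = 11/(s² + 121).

Using L{f(at)} = (1/a)F(s/a) with a=7: L{sin(77t)} = (1/7) · 11/((s/7)² + 121) = (1/7) · 11·49/(s² + 5929) = 77/(s² + 5929)

Final answer: 77/(s² + 5929)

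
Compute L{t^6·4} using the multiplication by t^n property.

L{4} = 4/s. d^1/ds^1[1/s] = -1/s². d^2/ds^2[1/s] = 2/s^3. d^3/ds^3[1/s] = -6/s^4. d^4/ds^4[1/s] = 24/s^5. d^5/ds^5[1/s] = -120/s^6. d^6/ds^6[1/s] = 720/s^7. So L{t^6} = (-1)^{6}·720/s^7 = 720/s^7. Then L{t^6·4} = 4·720/s^7 = 2880/s^7

Final answer: 2880/s^7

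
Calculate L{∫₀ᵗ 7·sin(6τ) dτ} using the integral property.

L{∫₀ᵗ f(τ)dτ} = F(s)/s with F(s) = 42/(s² + 36), so the result is (42/(s² + 36))/s = 42/(s(s² + 36))

Final answer: 42/(s(s² + 36))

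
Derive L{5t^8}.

L{t^n} = n!/s^(n+1). So L{5t^8} = 5·8!/s^9 = 201600/s^9

Final answer: 201600/s^9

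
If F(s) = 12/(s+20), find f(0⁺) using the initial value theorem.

f(0⁺) = lim_{s→∞} s·12/(s+20) = lim_{s→∞} 12s/(s+20) = 12

Final answer: 12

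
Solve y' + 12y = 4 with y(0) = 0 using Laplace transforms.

sY + 12Y = 4/s. Y = 4/(s(s+12)). Partial fractions: Y = 1/3/s - 1/3/(s+12)

Final answer: y(t) = 1/3(1 - e^(-12t))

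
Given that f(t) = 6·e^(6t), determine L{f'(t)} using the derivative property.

f(0) = 6, F(s) = 6/(s-6). L{f'(t)} = s·F(s) - f(0) = 6s/(s-6) - 6 = (6s - 6(s-6))/(s-6) = 36/(s-6)

Final answer: 36/(s-6)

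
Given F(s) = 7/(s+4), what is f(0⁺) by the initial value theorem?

f(0⁺) = lim_{s→∞} s·7/(s+4) = lim_{s→∞} 7s/(s+4) = 7

Final answer: 7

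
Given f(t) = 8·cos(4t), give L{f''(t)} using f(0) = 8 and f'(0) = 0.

F(s) = 8s/(s² + 16). L{f''(t)} = s²F(s) - sf(0) - f'(0) = 8s³/(s² + 16) - 8s = (8s³ - 8s(s² + 16))/(s² + 16) = -128s/(s² + 16)

Final answer: -128s/(s² + 16)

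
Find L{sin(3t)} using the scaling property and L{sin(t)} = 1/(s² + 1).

Using L{f(at)} = (1/a)F(s/a) with a=3: L{sin(3t)} = (1/3) · 1/((s/3)² + 1) = (1/3) · 1·9/(s² + 9) = 3/(s² + 9)

Final answer: 3/(s² + 9)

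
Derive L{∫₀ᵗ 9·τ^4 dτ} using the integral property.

L{∫₀ᵗ f(τ)dτ} = F(s)/s with f(t) = 9t^4. F(s) = 216/s^5, so L{∫₀ᵗ 9·τ^4 dτ} = (216/s^5)/s = 216/s^6. (Check: ∫₀ᵗ 9·τ^4 dτ = 9t^5/5.)

Final answer: 216/s^6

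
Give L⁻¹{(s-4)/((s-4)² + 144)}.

Using frequency shift: L⁻¹{(s-a)/((s-a)² + b²)} = e^(at)cos(bt). Here a=4, b=12

Final answer: e^(4t)·cos(12t)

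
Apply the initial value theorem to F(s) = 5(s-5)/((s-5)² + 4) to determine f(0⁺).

f(0⁺) = lim_{s→∞} sF(s) = lim_{s→∞} 5s(s-5)/((s-5)² + 4) = 5

Final answer: 5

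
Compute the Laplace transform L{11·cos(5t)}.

L{cos(ωt)} = s/(s² + ω²), so L{cos(5t)} = s/(s² + 25). Then L{11·cos(5t)} = 11·s/(s² + 25) = 11s/(s² + 25)

Final answer: 11s/(s² + 25)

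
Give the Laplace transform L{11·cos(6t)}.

L{cos(ωt)} = s/(s² + ω²), so L{cos(6t)} = s/(s² + 36). Then L{11·cos(6t)} = 11·s/(s² + 36) = 11s/(s² + 36)

Final answer: 11s/(s² + 36)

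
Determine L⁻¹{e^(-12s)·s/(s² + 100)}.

L⁻¹{s/(s² + 100)} = cos(10t). By the time shift theorem, L⁻¹{e^(-as)F(s)} = u(t-a)f(t-a) with a=12, so L⁻¹{e^(-12s)·s/(s² + 100)} = u(t-12)·cos(10(t-12))

Final answer: u(t-12)·cos(10(t-12))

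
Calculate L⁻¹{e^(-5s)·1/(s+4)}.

L⁻¹{1/(s+4)} = e^(-4t). By the time shift theorem, L⁻¹{e^(-as)F(s)} = u(t-a)f(t-a) with a=5, so L⁻¹{e^(-5s)·1/(s+4)} = u(t-5)·e^(-4(t-5))

Final answer: u(t-5)·e^(-4(t-5))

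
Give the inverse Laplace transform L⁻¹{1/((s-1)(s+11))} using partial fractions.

Decompose: A/(s-1) + B/(s+11). A = 1/12, B = -1/12. f(t) = (e^t - e^(-11t))/12

Final answer: (e^t - e^(-11t))/12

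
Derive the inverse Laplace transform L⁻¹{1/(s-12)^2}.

L⁻¹{n!/(s-a)^(n+1)} = t^n·e^(at) with n=1, a=12. So L⁻¹{1/(s-12)^2} = t·e^(12t)

Final answer: t·e^(12t)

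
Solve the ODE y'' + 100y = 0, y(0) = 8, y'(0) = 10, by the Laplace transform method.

L{y''} + 100L{y} = 0. s²Y - 8s - 10 + 100Y = 0. Y(s² + 100) = 8s + 10. Y = (8s + 10)/(s² + 100). Inverting: y(t) = 8cos(10t) + sin(10t)

Final answer: y(t) = 8cos(10t) + sin(10t)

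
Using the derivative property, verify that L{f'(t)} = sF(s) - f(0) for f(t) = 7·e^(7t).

f'(t) = 49e^(7t). Direct: L{f'(t)} = 49/(s-7). Property: s·7/(s-7) - 7 = (7s - 7(s-7))/(s-7) = 49/(s-7). ✓

Final answer: 49/(s-7)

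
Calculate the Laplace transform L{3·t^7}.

L{t^n} = n!/s^(n+1), so L{t^7} = 5040/s^8. Then L{3·t^7} = 3·5040/s^8 = 15120/s^8

Final answer: 15120/s^8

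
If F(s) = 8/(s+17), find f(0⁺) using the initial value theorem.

f(0⁺) = lim_{s→∞} s·8/(s+17) = lim_{s→∞} 8s/(s+17) = 8

Final answer: 8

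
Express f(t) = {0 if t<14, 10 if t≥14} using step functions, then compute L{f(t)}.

f(t) = 10·u(t-14). L{u(t-14)} = e^(-14s)/s, so L{f(t)} = 10·e^(-14s)/s

Final answer: 10·e^(-14s)/s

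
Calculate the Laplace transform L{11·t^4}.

L{t^n} = n!/s^(n+1), so L{t^4} = 24/s^5. Then L{11·t^4} = 11·24/s^5 = 264/s^5

Final answer: 264/s^5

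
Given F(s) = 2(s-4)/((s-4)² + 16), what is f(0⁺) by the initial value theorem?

f(0⁺) = lim_{s→∞} sF(s) = lim_{s→∞} 2s(s-4)/((s-4)² + 16) = 2

Final answer: 2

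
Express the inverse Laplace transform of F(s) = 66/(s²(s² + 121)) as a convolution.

66/(s²(s² + 121)) = (1/s²)·(66/(s² + 121)) = L{t}·L{6·sin(11t)}. So f(t) = t*(6·sin(11t)) = ∫₀ᵗ 6τ·sin(11(t-τ)) dτ

Final answer: ∫₀ᵗ 6τ·sin(11(t-τ)) dτ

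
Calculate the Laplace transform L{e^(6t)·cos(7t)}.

L{e^(at)·cos(ωt)} = (s-a)/((s-a)² + ω²), so L{e^(6t)·cos(7t)} = (s-6)/((s-6)² + 49)

Final answer: (s-6)/((s-6)² + 49)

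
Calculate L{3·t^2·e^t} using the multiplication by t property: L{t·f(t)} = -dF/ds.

Using L{t^n·e^(at)} = n!/(s-a)^(n+1), L{t^2·e^t} = 2/(s-1)^3, so L{3·t^2·e^t} = 3·2/(s-1)^3 = 6/(s-1)^3

Final answer: 6/(s-1)^3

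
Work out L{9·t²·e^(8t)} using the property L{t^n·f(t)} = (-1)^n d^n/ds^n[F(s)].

L{e^(8t)} = 1/(s-8). d/ds[1/(s-8)] = -1/(s-8)². d²/ds²[1/(s-8)] = 2/(s-8)³. So L{t²·e^(8t)} = (-1)² · 2/(s-8)³ = 2/(s-8)³. Then L{9·t²·e^(8t)} = 9·2/(s-8)³ = 18/(s-8)³

Final answer: 18/(s-8)³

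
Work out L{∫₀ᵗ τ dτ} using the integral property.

L{∫₀ᵗ f(τ)dτ} = F(s)/s with f(t) = t. F(s) = 1/s^2, so L{∫₀ᵗ τ dτ} = (1/s^2)/s = 1/s^3. (Check: ∫₀ᵗ τ dτ = t^2/2.)

Final answer: 1/s^3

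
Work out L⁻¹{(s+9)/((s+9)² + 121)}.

Using frequency shift: L⁻¹{(s-a)/((s-a)² + b²)} = e^(at)cos(bt). Here a=-9, b=11

Final answer: e^(-9t)·cos(11t)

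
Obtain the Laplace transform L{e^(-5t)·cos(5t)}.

L{e^(at)·cos(ωt)} = (s-a)/((s-a)² + ω²), so L{e^(-5t)·cos(5t)} = (s+5)/((s+5)² + 25)

Final answer: (s+5)/((s+5)² + 25)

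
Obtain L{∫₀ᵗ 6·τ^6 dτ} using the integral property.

L{∫₀ᵗ f(τ)dτ} = F(s)/s with f(t) = 6t^6. F(s) = 4320/s^7, so L{∫₀ᵗ 6·τ^6 dτ} = (4320/s^7)/s = 4320/s^8. (Check: ∫₀ᵗ 6·τ^6 dτ = 6t^7/7.)

Final answer: 4320/s^8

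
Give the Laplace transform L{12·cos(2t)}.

L{cos(ωt)} = s/(s² + ω²), so L{cos(2t)} = s/(s² + 4). Then L{12·cos(2t)} = 12·s/(s² + 4) = 12s/(s² + 4)

Final answer: 12s/(s² + 4)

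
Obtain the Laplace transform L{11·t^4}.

L{t^n} = n!/s^(n+1), so L{t^4} = 24/s^5. Then L{11·t^4} = 11·24/s^5 = 264/s^5

Final answer: 264/s^5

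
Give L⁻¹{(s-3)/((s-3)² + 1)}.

Using frequency shift: L⁻¹{(s-a)/((s-a)² + b²)} = e^(at)cos(bt). Here a=3, b=1

Final answer: e^(3t)·cos(t)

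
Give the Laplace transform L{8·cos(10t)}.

L{cos(ωt)} = s/(s² + ω²), so L{cos(10t)} = s/(s² + 100). Then L{8·cos(10t)} = 8·s/(s² + 100) = 8s/(s² + 100)

Final answer: 8s/(s² + 100)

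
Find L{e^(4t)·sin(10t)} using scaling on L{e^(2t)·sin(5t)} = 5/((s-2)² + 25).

Scaling with a=2: L{e^(4t)·sin(10t)} = (1/2) · 5/((s/2-2)² + 25). Simplifying: 10/((s-4)² + 100)

Final answer: 10/((s-4)² + 100)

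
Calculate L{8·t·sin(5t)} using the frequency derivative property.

L{sin(5t)} = 5/(s² + 25). By L{t·f(t)} = -F'(s): -d/ds[5/(s² + 25)] = -(5)·(-2s)/(s² + 25)² = 10s/(s² + 25)². Then L{8·t·sin(5t)} = 8·10s/(s² + 25)² = 80s/(s² + 25)²

Final answer: 80s/(s² + 25)²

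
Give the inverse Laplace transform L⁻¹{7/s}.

L⁻¹{c/s} = c, so L⁻¹{7/s} = 7

Final answer: 7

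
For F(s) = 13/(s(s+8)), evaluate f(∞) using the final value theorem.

f(∞) = lim_{s→0} s·13/(s(s+8)) = lim_{s→0} 13/(s+8) = 13/8 = 13/8

Final answer: 13/8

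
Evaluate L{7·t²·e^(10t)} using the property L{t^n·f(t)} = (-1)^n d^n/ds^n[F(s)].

L{e^(10t)} = 1/(s-10). d/ds[1/(s-10)] = -1/(s-10)². d²/ds²[1/(s-10)] = 2/(s-10)³. So L{t²·e^(10t)} = (-1)² · 2/(s-10)³ = 2/(s-10)³. Then L{7·t²·e^(10t)} = 7·2/(s-10)³ = 14/(s-10)³

Final answer: 14/(s-10)³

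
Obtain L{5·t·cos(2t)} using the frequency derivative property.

L{cos(2t)} = s/(s² + 4). Derivative: d/ds[s/(s² + 4)] = [(s² + 4) - s·2s]/(s² + 4)² = (4 - s²)/(s² + 4)². So L{t·cos(2t)} = -F'(s) = (s² - 4)/(s² + 4)². Then L{5·t·cos(2t)} = 5·(s² - 4)/(s² + 4)²

Final answer: 5·(s² - 4)/(s² + 4)²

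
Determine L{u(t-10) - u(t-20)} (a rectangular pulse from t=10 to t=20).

L{u(t-a)} = e^(-as)/s. L{u(t-10) - u(t-20)} = (e^(-10s) - e^(-20s))/s

Final answer: (e^(-10s) - e^(-20s))/s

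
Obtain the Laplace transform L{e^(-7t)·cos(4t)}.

L{e^(at)·cos(ωt)} = (s-a)/((s-a)² + ω²), so L{e^(-7t)·cos(4t)} = (s+7)/((s+7)² + 16)

Final answer: (s+7)/((s+7)² + 16)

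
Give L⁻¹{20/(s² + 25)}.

This is the form c·a/(s² + a²) with a = 5, c = 4. L⁻¹ = 4·sin(5t)

Final answer: 4·sin(5t)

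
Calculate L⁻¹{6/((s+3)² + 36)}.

Form: b/((s-a)² + b²) → e^(at)sin(bt). With a=-3, b=6

Final answer: e^(-3t)·sin(6t)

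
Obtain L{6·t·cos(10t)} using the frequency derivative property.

L{cos(10t)} = s/(s² + 100). Derivative: d/ds[s/(s² + 100)] = [(s² + 100) - s·2s]/(s² + 100)² = (100 - s²)/(s² + 100)². So L{t·cos(10t)} = -F'(s) = (s² - 100)/(s² + 100)². Then L{6·t·cos(10t)} = 6·(s² - 100)/(s² + 100)²

Final answer: 6·(s² - 100)/(s² + 100)²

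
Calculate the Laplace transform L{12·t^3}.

L{t^n} = n!/s^(n+1), so L{t^3} = 6/s^4. Then L{12·t^3} = 12·6/s^4 = 72/s^4

Final answer: 72/s^4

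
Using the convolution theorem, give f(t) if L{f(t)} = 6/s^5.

6/s^5 = (6/s)·(1/s^4) = L{6}·L{t^3/6}. By convolution, f(t) = 6*t^3/6 = ∫₀ᵗ 6·τ^3/6 dτ = 6·t^4/24

Final answer: 6·t^4/24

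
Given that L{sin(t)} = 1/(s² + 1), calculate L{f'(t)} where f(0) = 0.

L{f'(t)} = s·F(s) - f(0) = s·1/(s² + 1) - 0 = s/(s² + 1)

Final answer: s/(s² + 1)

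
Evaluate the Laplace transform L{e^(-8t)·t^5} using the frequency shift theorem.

L{e^(at)·t^n} = n!/(s-a)^(n+1), so L{e^(-8t)·t^5} = 120/(s+8)^6

Final answer: 120/(s+8)^6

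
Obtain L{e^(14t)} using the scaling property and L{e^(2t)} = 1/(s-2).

Using L{f(at)} = (1/a)F(s/a) with a=7 and f(t) = e^(2t): L{e^(14t)} = (1/7) · 1/((s/7)-2) = (1/7) · 7/(s-14) = 1/(s-14)

Final answer: 1/(s-14)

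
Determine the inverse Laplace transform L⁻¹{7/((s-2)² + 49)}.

Using frequency shift, L⁻¹{7/((s-2)² + 49)} = e^(2t)·sin(7t)

Final answer: e^(2t)·sin(7t)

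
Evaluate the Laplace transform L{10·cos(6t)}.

L{cos(ωt)} = s/(s² + ω²), so L{cos(6t)} = s/(s² + 36). Then L{10·cos(6t)} = 10·s/(s² + 36) = 10s/(s² + 36)

Final answer: 10s/(s² + 36)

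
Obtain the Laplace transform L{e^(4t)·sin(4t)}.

L{e^(at)·sin(ωt)} = ω/((s-a)² + ω²), so L{e^(4t)·sin(4t)} = 4/((s-4)² + 16)

Final answer: 4/((s-4)² + 16)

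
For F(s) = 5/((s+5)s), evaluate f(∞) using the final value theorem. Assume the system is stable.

f(∞) = lim_{s→0} sF(s) = lim_{s→0} 5/(s+5) = 1

Final answer: 1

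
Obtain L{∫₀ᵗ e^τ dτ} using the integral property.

L{∫₀ᵗ f(τ)dτ} = F(s)/s with F(s) = 1/(s-1), so L{∫₀ᵗ e^τ dτ} = 1/(s(s-1))

Final answer: 1/(s(s-1))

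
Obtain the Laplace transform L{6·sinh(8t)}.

L{sinh(ωt)} = ω/(s² - ω²), so L{sinh(8t)} = 8/(s² - 64). Then L{6·sinh(8t)} = 6·8/(s² - 64) = 48/(s² - 64)

Final answer: 48/(s² - 64)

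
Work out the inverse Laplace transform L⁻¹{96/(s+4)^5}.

L⁻¹{n!/(s-a)^(n+1)} = t^n·e^(at) with n=4, a=-4. So L⁻¹{24/(s+4)^5} = t^4·e^(-4t), and L⁻¹{96/(s+4)^5} = (96/24)·t^4·e^(-4t) = 4·t^4·e^(-4t)

Final answer: 4·t^4·e^(-4t)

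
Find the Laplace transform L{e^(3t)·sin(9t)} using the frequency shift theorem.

Frequency shift: L{e^(at)f(t)} = F(s-a). L{e^(3t)·sin(9t)} = 9/((s-3)² + 81)

Final answer: 9/((s-3)² + 81)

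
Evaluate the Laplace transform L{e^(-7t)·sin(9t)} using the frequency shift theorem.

Frequency shift: L{e^(at)f(t)} = F(s-a). L{e^(-7t)·sin(9t)} = 9/((s+7)² + 81)

Final answer: 9/((s+7)² + 81)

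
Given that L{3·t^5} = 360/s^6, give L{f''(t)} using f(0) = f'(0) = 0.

L{f''(t)} = s²F(s) - sf(0) - f'(0) = s²·360/s^6 - 0 - 0 = 360/s^4

Final answer: 360/s^4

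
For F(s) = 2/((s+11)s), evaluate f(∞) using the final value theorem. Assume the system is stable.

f(∞) = lim_{s→0} sF(s) = lim_{s→0} 2/(s+11) = 2/11

Final answer: 2/11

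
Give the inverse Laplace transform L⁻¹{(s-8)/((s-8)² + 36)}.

Using frequency shift, L⁻¹{(s-8)/((s-8)² + 36)} = e^(8t)·cos(6t)

Final answer: e^(8t)·cos(6t)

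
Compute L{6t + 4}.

L{6t + 4} = 6·L{t} + 4·L{1} = 6/s² + 4/s

Final answer: 6/s² + 4/s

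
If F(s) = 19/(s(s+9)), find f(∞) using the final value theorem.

f(∞) = lim_{s→0} s·19/(s(s+9)) = lim_{s→0} 19/(s+9) = 19/9 = 19/9

Final answer: 19/9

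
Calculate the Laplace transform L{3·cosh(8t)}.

L{cosh(ωt)} = s/(s² - ω²), so L{cosh(8t)} = s/(s² - 64). Then L{3·cosh(8t)} = 3·s/(s² - 64) = 3s/(s² - 64)

Final answer: 3s/(s² - 64)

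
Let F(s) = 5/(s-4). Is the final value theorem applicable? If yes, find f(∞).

sF(s) = 5s/(s-4) has a pole at s = 4 in the right half-plane. Theorem does NOT apply (unstable system; f(t) = 5·e^(4t) grows without bound).

Final answer: Not applicable (unstable)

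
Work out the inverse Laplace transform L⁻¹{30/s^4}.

L⁻¹{n!/s^(n+1)} = t^n with n=3. So L⁻¹{6/s^4} = t^3, and L⁻¹{30/s^4} = (30/6)·t^3 = 5·t^3

Final answer: 5·t^3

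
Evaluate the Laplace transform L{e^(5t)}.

L{e^(at)} = 1/(s-a), so L{e^(5t)} = 1/(s-5)

Final answer: 1/(s-5)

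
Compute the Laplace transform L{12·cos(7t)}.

L{cos(ωt)} = s/(s² + ω²), so L{cos(7t)} = s/(s² + 49). Then L{12·cos(7t)} = 12·s/(s² + 49) = 12s/(s² + 49)

Final answer: 12s/(s² + 49)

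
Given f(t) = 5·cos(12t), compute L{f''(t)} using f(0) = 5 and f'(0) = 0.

F(s) = 5s/(s² + 144). L{f''(t)} = s²F(s) - sf(0) - f'(0) = 5s³/(s² + 144) - 5s = (5s³ - 5s(s² + 144))/(s² + 144) = -720s/(s² + 144)

Final answer: -720s/(s² + 144)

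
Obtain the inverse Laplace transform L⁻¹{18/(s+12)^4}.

L⁻¹{n!/(s-a)^(n+1)} = t^n·e^(at) with n=3, a=-12. So L⁻¹{6/(s+12)^4} = t^3·e^(-12t), and L⁻¹{18/(s+12)^4} = (18/6)·t^3·e^(-12t) = 3·t^3·e^(-12t)

Final answer: 3·t^3·e^(-12t)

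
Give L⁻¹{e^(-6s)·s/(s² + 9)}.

L⁻¹{s/(s² + 9)} = cos(3t). By the time shift theorem, L⁻¹{e^(-as)F(s)} = u(t-a)f(t-a) with a=6, so L⁻¹{e^(-6s)·s/(s² + 9)} = u(t-6)·cos(3(t-6))

Final answer: u(t-6)·cos(3(t-6))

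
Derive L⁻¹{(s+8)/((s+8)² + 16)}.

Using frequency shift: L⁻¹{(s-a)/((s-a)² + b²)} = e^(at)cos(bt). Here a=-8, b=4

Final answer: e^(-8t)·cos(4t)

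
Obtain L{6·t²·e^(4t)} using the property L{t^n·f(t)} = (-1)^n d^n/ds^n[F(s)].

L{e^(4t)} = 1/(s-4). d/ds[1/(s-4)] = -1/(s-4)². d²/ds²[1/(s-4)] = 2/(s-4)³. So L{t²·e^(4t)} = (-1)² · 2/(s-4)³ = 2/(s-4)³. Then L{6·t²·e^(4t)} = 6·2/(s-4)³ = 12/(s-4)³

Final answer: 12/(s-4)³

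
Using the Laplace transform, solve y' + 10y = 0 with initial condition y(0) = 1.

L{y'} + 10L{y} = 0. sY - 1 + 10Y = 0. Y(s+10) = 1. Y = 1/(s+10)

Final answer: y(t) = e^(-10t)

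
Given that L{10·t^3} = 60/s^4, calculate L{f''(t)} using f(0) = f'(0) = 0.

L{f''(t)} = s²F(s) - sf(0) - f'(0) = s²·60/s^4 - 0 - 0 = 60/s^2

Final answer: 60/s^2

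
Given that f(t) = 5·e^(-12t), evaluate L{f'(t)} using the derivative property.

f(0) = 5, F(s) = 5/(s+12). L{f'(t)} = s·F(s) - f(0) = 5s/(s+12) - 5 = (5s - 5(s+12))/(s+12) = -60/(s+12)

Final answer: -60/(s+12)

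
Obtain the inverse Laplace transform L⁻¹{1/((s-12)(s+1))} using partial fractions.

Decompose: A/(s-12) + B/(s+1). A = 1/13, B = -1/13. f(t) = (e^(12t) - e^(-t))/13

Final answer: (e^(12t) - e^(-t))/13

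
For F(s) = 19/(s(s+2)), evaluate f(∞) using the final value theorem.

f(∞) = lim_{s→0} s·19/(s(s+2)) = lim_{s→0} 19/(s+2) = 19/2 = 19/2

Final answer: 19/2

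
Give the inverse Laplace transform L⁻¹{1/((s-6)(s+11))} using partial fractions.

Decompose: A/(s-6) + B/(s+11). A = 1/17, B = -1/17. f(t) = (e^(6t) - e^(-11t))/17

Final answer: (e^(6t) - e^(-11t))/17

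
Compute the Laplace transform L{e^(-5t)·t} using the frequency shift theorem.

L{e^(at)·t^n} = n!/(s-a)^(n+1), so L{e^(-5t)·t} = 1/(s+5)^2

Final answer: 1/(s+5)^2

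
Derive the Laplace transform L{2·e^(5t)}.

L{e^(at)} = 1/(s-a), so L{e^(5t)} = 1/(s-5). Then L{2·e^(5t)} = 2/(s-5)

Final answer: 2/(s-5)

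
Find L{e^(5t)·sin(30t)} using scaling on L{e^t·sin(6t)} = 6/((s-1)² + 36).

Scaling with a=5: L{e^(5t)·sin(30t)} = (1/5) · 6/((s/5-1)² + 36). Simplifying: 30/((s-5)² + 900)

Final answer: 30/((s-5)² + 900)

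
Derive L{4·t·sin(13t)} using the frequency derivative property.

L{sin(13t)} = 13/(s² + 169). By L{t·f(t)} = -F'(s): -d/ds[13/(s² + 169)] = -(13)·(-2s)/(s² + 169)² = 26s/(s² + 169)². Then L{4·t·sin(13t)} = 4·26s/(s² + 169)² = 104s/(s² + 169)²

Final answer: 104s/(s² + 169)²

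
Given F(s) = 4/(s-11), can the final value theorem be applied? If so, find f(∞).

sF(s) = 4s/(s-11) has a pole at s = 11 in the right half-plane. Theorem does NOT apply (unstable system; f(t) = 4·e^(11t) grows without bound).

Final answer: Not applicable (unstable)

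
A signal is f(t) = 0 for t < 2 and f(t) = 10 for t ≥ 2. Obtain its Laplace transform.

f(t) = 10·u(t-2). L{u(t-2)} = e^(-2s)/s, so L{f(t)} = 10·e^(-2s)/s

Final answer: 10·e^(-2s)/s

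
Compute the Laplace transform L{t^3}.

L{t^n} = n!/s^(n+1), so L{t^3} = 6/s^4

Final answer: 6/s^4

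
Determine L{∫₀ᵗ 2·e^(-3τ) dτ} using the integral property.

L{∫₀ᵗ f(τ)dτ} = F(s)/s with F(s) = 2/(s+3), so L{∫₀ᵗ 2·e^(-3τ) dτ} = 2/(s(s+3))

Final answer: 2/(s(s+3))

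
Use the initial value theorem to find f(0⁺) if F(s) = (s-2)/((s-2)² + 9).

f(0⁺) = lim_{s→∞} sF(s) = lim_{s→∞} s(s-2)/((s-2)² + 9) = 1

Final answer: 1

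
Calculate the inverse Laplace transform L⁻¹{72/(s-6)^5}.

L⁻¹{n!/(s-a)^(n+1)} = t^n·e^(at) with n=4, a=6. So L⁻¹{24/(s-6)^5} = t^4·e^(6t), and L⁻¹{72/(s-6)^5} = (72/24)·t^4·e^(6t) = 3·t^4·e^(6t)

Final answer: 3·t^4·e^(6t)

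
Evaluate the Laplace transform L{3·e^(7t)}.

L{e^(at)} = 1/(s-a), so L{e^(7t)} = 1/(s-7). Then L{3·e^(7t)} = 3/(s-7)

Final answer: 3/(s-7)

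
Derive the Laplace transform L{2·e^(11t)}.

L{e^(at)} = 1/(s-a), so L{e^(11t)} = 1/(s-11). Then L{2·e^(11t)} = 2/(s-11)

Final answer: 2/(s-11)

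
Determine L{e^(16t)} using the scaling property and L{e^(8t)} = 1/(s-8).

Using L{f(at)} = (1/a)F(s/a) with a=2 and f(t) = e^(8t): L{e^(16t)} = (1/2) · 1/((s/2)-8) = (1/2) · 2/(s-16) = 1/(s-16)

Final answer: 1/(s-16)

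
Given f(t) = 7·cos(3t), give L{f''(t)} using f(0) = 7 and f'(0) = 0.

F(s) = 7s/(s² + 9). L{f''(t)} = s²F(s) - sf(0) - f'(0) = 7s³/(s² + 9) - 7s = (7s³ - 7s(s² + 9))/(s² + 9) = -63s/(s² + 9)

Final answer: -63s/(s² + 9)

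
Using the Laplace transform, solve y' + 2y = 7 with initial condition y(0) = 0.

sY + 2Y = 7/s. Y = 7/(s(s+2)). Partial fractions: Y = 7/2/s - 7/2/(s+2)

Final answer: y(t) = 7/2(1 - e^(-2t))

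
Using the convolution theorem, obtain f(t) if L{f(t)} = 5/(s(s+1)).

5/(s(s+1)) = (5/s)·(1/(s+1)) = L{5}·L{e^(-t)}. By convolution, f(t) = 5*e^(-t) = ∫₀ᵗ 5·e^(-τ) dτ = 5·(1 - e^(-t))/1

Final answer: 5·(1 - e^(-t))/1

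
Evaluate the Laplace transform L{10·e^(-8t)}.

L{e^(at)} = 1/(s-a), so L{e^(-8t)} = 1/(s+8). Then L{10·e^(-8t)} = 10/(s+8)

Final answer: 10/(s+8)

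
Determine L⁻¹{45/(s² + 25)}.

This is the form c·a/(s² + a²) with a = 5, c = 9. L⁻¹ = 9·sin(5t)

Final answer: 9·sin(5t)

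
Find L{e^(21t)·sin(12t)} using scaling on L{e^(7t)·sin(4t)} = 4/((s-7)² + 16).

Scaling with a=3: L{e^(21t)·sin(12t)} = (1/3) · 4/((s/3-7)² + 16). Simplifying: 12/((s-21)² + 144)

Final answer: 12/((s-21)² + 144)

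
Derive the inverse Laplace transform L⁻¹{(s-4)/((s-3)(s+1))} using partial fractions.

Using partial fractions, f(t) = (-e^(3t) + 5e^(-t))/4

Final answer: (-e^(3t) + 5e^(-t))/4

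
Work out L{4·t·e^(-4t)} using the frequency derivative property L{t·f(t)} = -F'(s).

L{e^(-4t)} = 1/(s+4). By frequency derivative: L{t·e^(-4t)} = -d/ds[1/(s+4)] = -(-1)/(s+4)² = 1/(s+4)². Then L{4·t·e^(-4t)} = 4·1/(s+4)² = 4/(s+4)²

Final answer: 4/(s+4)²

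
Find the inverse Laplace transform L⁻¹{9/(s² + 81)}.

L⁻¹{9/(s² + 81)} = sin(9t)

Final answer: sin(9t)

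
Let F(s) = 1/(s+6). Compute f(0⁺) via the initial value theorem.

f(0⁺) = lim_{s→∞} s·1/(s+6) = lim_{s→∞} s/(s+6) = 1

Final answer: 1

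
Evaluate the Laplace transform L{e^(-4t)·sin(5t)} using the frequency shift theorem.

Frequency shift: L{e^(at)f(t)} = F(s-a). L{e^(-4t)·sin(5t)} = 5/((s+4)² + 25)

Final answer: 5/((s+4)² + 25)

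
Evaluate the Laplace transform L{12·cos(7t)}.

L{cos(ωt)} = s/(s² + ω²), so L{cos(7t)} = s/(s² + 49). Then L{12·cos(7t)} = 12·s/(s² + 49) = 12s/(s² + 49)

Final answer: 12s/(s² + 49)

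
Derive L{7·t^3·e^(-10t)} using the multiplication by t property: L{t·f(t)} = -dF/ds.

Using L{t^n·e^(at)} = n!/(s-a)^(n+1), L{t^3·e^(-10t)} = 6/(s+10)^4, so L{7·t^3·e^(-10t)} = 7·6/(s+10)^4 = 42/(s+10)^4

Final answer: 42/(s+10)^4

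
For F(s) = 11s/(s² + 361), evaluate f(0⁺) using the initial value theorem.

f(0⁺) = lim_{s→∞} s·11s/(s² + 361) = lim_{s→∞} 11s²/(s² + 361) = 11

Final answer: 11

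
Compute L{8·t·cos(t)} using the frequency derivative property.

L{cos(t)} = s/(s² + 1). Derivative: d/ds[s/(s² + 1)] = [(s² + 1) - s·2s]/(s² + 1)² = (1 - s²)/(s² + 1)². So L{t·cos(t)} = -F'(s) = (s² - 1)/(s² + 1)². Then L{8·t·cos(t)} = 8·(s² - 1)/(s² + 1)²

Final answer: 8·(s² - 1)/(s² + 1)²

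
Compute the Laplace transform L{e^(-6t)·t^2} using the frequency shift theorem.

L{e^(at)·t^n} = n!/(s-a)^(n+1), so L{e^(-6t)·t^2} = 2/(s+6)^3

Final answer: 2/(s+6)^3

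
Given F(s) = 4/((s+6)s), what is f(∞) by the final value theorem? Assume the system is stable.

f(∞) = lim_{s→0} sF(s) = lim_{s→0} 4/(s+6) = 2/3

Final answer: 2/3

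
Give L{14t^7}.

L{t^n} = n!/s^(n+1). So L{14t^7} = 14·7!/s^8 = 70560/s^8

Final answer: 70560/s^8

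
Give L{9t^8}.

L{t^n} = n!/s^(n+1). So L{9t^8} = 9·8!/s^9 = 362880/s^9

Final answer: 362880/s^9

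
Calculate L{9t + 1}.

L{9t + 1} = 9·L{t} + L{1} = 9/s² + 1/s

Final answer: 9/s² + 1/s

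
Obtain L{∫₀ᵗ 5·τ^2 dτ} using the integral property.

L{∫₀ᵗ f(τ)dτ} = F(s)/s with f(t) = 5t^2. F(s) = 10/s^3, so L{∫₀ᵗ 5·τ^2 dτ} = (10/s^3)/s = 10/s^4. (Check: ∫₀ᵗ 5·τ^2 dτ = 5t^3/3.)

Final answer: 10/s^4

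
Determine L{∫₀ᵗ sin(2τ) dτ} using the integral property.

L{∫₀ᵗ f(τ)dτ} = F(s)/s with F(s) = 2/(s² + 4), so the result is (2/(s² + 4))/s = 2/(s(s² + 4))

Final answer: 2/(s(s² + 4))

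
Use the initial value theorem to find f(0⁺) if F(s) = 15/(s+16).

f(0⁺) = lim_{s→∞} s·15/(s+16) = lim_{s→∞} 15s/(s+16) = 15

Final answer: 15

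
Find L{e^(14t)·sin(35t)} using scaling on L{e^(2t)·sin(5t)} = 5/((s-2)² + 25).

Scaling with a=7: L{e^(14t)·sin(35t)} = (1/7) · 5/((s/7-2)² + 25). Simplifying: 35/((s-14)² + 1225)

Final answer: 35/((s-14)² + 1225)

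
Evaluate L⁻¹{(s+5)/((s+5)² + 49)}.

Using frequency shift: L⁻¹{(s-a)/((s-a)² + b²)} = e^(at)cos(bt). Here a=-5, b=7

Final answer: e^(-5t)·cos(7t)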